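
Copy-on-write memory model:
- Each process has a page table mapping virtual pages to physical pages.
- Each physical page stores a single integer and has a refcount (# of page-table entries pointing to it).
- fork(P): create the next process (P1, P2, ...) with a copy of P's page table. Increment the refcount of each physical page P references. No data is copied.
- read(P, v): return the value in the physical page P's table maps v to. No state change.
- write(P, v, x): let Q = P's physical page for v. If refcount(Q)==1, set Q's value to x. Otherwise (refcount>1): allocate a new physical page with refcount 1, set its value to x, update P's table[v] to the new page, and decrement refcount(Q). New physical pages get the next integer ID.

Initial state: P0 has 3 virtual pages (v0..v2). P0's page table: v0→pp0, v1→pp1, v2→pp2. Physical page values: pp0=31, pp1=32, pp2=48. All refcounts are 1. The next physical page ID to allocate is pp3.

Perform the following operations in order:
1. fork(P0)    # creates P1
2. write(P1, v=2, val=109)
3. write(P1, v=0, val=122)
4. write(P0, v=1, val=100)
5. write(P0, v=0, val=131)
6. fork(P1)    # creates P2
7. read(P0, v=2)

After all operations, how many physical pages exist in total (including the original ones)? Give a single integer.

Op 1: fork(P0) -> P1. 3 ppages; refcounts: pp0:2 pp1:2 pp2:2
Op 2: write(P1, v2, 109). refcount(pp2)=2>1 -> COPY to pp3. 4 ppages; refcounts: pp0:2 pp1:2 pp2:1 pp3:1
Op 3: write(P1, v0, 122). refcount(pp0)=2>1 -> COPY to pp4. 5 ppages; refcounts: pp0:1 pp1:2 pp2:1 pp3:1 pp4:1
Op 4: write(P0, v1, 100). refcount(pp1)=2>1 -> COPY to pp5. 6 ppages; refcounts: pp0:1 pp1:1 pp2:1 pp3:1 pp4:1 pp5:1
Op 5: write(P0, v0, 131). refcount(pp0)=1 -> write in place. 6 ppages; refcounts: pp0:1 pp1:1 pp2:1 pp3:1 pp4:1 pp5:1
Op 6: fork(P1) -> P2. 6 ppages; refcounts: pp0:1 pp1:2 pp2:1 pp3:2 pp4:2 pp5:1
Op 7: read(P0, v2) -> 48. No state change.

Answer: 6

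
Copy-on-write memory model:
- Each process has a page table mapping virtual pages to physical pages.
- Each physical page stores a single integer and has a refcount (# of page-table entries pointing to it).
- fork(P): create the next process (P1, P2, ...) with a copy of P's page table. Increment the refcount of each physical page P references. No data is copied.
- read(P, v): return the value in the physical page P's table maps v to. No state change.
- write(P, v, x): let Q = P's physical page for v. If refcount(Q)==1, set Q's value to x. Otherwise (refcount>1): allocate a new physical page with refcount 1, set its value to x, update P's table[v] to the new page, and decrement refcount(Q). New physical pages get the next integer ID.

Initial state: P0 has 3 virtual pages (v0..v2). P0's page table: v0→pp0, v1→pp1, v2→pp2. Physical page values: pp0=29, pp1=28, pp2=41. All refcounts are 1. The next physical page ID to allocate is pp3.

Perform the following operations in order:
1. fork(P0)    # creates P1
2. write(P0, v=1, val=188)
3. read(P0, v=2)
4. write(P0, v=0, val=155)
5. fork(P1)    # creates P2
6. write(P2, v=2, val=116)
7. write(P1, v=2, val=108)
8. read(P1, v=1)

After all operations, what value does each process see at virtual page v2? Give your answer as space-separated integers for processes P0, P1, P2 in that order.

Answer: 41 108 116

Derivation:
Op 1: fork(P0) -> P1. 3 ppages; refcounts: pp0:2 pp1:2 pp2:2
Op 2: write(P0, v1, 188). refcount(pp1)=2>1 -> COPY to pp3. 4 ppages; refcounts: pp0:2 pp1:1 pp2:2 pp3:1
Op 3: read(P0, v2) -> 41. No state change.
Op 4: write(P0, v0, 155). refcount(pp0)=2>1 -> COPY to pp4. 5 ppages; refcounts: pp0:1 pp1:1 pp2:2 pp3:1 pp4:1
Op 5: fork(P1) -> P2. 5 ppages; refcounts: pp0:2 pp1:2 pp2:3 pp3:1 pp4:1
Op 6: write(P2, v2, 116). refcount(pp2)=3>1 -> COPY to pp5. 6 ppages; refcounts: pp0:2 pp1:2 pp2:2 pp3:1 pp4:1 pp5:1
Op 7: write(P1, v2, 108). refcount(pp2)=2>1 -> COPY to pp6. 7 ppages; refcounts: pp0:2 pp1:2 pp2:1 pp3:1 pp4:1 pp5:1 pp6:1
Op 8: read(P1, v1) -> 28. No state change.
P0: v2 -> pp2 = 41
P1: v2 -> pp6 = 108
P2: v2 -> pp5 = 116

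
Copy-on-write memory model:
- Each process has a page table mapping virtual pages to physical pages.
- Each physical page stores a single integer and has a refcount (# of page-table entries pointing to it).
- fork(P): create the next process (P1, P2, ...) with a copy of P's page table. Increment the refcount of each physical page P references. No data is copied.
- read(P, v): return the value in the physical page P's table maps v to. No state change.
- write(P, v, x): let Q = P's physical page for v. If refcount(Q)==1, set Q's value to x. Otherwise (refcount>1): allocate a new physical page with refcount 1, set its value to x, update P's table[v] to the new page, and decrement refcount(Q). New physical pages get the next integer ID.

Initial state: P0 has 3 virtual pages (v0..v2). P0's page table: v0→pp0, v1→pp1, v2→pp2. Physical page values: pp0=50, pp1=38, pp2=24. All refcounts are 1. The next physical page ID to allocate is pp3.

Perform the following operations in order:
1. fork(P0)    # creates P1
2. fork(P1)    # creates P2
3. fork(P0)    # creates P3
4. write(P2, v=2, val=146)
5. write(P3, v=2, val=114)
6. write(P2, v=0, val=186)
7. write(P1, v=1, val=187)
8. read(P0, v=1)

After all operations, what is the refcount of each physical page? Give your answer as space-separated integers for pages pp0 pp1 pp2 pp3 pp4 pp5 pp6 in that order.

Op 1: fork(P0) -> P1. 3 ppages; refcounts: pp0:2 pp1:2 pp2:2
Op 2: fork(P1) -> P2. 3 ppages; refcounts: pp0:3 pp1:3 pp2:3
Op 3: fork(P0) -> P3. 3 ppages; refcounts: pp0:4 pp1:4 pp2:4
Op 4: write(P2, v2, 146). refcount(pp2)=4>1 -> COPY to pp3. 4 ppages; refcounts: pp0:4 pp1:4 pp2:3 pp3:1
Op 5: write(P3, v2, 114). refcount(pp2)=3>1 -> COPY to pp4. 5 ppages; refcounts: pp0:4 pp1:4 pp2:2 pp3:1 pp4:1
Op 6: write(P2, v0, 186). refcount(pp0)=4>1 -> COPY to pp5. 6 ppages; refcounts: pp0:3 pp1:4 pp2:2 pp3:1 pp4:1 pp5:1
Op 7: write(P1, v1, 187). refcount(pp1)=4>1 -> COPY to pp6. 7 ppages; refcounts: pp0:3 pp1:3 pp2:2 pp3:1 pp4:1 pp5:1 pp6:1
Op 8: read(P0, v1) -> 38. No state change.

Answer: 3 3 2 1 1 1 1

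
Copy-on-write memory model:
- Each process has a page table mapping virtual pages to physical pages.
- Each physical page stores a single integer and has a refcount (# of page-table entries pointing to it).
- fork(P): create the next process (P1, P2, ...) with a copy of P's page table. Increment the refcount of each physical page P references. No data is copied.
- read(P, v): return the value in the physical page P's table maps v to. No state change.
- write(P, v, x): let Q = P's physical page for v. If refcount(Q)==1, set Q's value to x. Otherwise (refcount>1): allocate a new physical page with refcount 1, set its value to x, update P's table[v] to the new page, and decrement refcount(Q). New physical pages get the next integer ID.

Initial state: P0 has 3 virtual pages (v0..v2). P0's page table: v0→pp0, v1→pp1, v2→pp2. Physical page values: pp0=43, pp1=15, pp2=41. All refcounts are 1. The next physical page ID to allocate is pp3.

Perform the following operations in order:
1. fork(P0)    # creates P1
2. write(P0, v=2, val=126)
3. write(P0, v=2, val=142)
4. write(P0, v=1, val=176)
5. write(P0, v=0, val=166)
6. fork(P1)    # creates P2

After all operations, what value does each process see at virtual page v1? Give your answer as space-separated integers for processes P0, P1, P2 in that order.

Answer: 176 15 15

Derivation:
Op 1: fork(P0) -> P1. 3 ppages; refcounts: pp0:2 pp1:2 pp2:2
Op 2: write(P0, v2, 126). refcount(pp2)=2>1 -> COPY to pp3. 4 ppages; refcounts: pp0:2 pp1:2 pp2:1 pp3:1
Op 3: write(P0, v2, 142). refcount(pp3)=1 -> write in place. 4 ppages; refcounts: pp0:2 pp1:2 pp2:1 pp3:1
Op 4: write(P0, v1, 176). refcount(pp1)=2>1 -> COPY to pp4. 5 ppages; refcounts: pp0:2 pp1:1 pp2:1 pp3:1 pp4:1
Op 5: write(P0, v0, 166). refcount(pp0)=2>1 -> COPY to pp5. 6 ppages; refcounts: pp0:1 pp1:1 pp2:1 pp3:1 pp4:1 pp5:1
Op 6: fork(P1) -> P2. 6 ppages; refcounts: pp0:2 pp1:2 pp2:2 pp3:1 pp4:1 pp5:1
P0: v1 -> pp4 = 176
P1: v1 -> pp1 = 15
P2: v1 -> pp1 = 15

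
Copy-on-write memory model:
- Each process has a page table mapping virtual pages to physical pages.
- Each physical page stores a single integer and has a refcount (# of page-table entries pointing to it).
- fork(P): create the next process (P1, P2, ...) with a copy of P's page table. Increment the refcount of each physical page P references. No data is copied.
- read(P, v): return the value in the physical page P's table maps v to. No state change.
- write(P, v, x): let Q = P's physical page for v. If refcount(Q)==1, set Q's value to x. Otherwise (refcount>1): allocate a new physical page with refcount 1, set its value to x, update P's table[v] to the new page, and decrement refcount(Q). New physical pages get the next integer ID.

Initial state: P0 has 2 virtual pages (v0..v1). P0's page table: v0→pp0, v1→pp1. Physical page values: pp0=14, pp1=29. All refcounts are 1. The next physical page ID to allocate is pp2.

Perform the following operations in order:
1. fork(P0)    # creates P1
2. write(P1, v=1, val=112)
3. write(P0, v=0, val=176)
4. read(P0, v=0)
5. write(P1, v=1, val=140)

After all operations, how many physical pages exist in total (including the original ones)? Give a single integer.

Answer: 4

Derivation:
Op 1: fork(P0) -> P1. 2 ppages; refcounts: pp0:2 pp1:2
Op 2: write(P1, v1, 112). refcount(pp1)=2>1 -> COPY to pp2. 3 ppages; refcounts: pp0:2 pp1:1 pp2:1
Op 3: write(P0, v0, 176). refcount(pp0)=2>1 -> COPY to pp3. 4 ppages; refcounts: pp0:1 pp1:1 pp2:1 pp3:1
Op 4: read(P0, v0) -> 176. No state change.
Op 5: write(P1, v1, 140). refcount(pp2)=1 -> write in place. 4 ppages; refcounts: pp0:1 pp1:1 pp2:1 pp3:1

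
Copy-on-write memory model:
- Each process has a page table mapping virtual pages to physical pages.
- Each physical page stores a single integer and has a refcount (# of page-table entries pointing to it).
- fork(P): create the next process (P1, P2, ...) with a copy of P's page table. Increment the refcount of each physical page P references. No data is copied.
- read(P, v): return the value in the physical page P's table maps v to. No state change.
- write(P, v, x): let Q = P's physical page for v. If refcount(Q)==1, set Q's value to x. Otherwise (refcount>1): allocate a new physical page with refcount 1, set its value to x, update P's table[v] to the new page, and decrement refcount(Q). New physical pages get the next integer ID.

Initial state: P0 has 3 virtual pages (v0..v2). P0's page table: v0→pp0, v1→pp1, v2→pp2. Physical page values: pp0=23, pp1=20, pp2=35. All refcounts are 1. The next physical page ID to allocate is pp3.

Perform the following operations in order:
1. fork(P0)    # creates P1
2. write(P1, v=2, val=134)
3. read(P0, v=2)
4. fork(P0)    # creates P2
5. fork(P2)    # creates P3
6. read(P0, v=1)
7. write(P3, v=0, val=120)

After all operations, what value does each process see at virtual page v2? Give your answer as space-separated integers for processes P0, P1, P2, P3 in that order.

Answer: 35 134 35 35

Derivation:
Op 1: fork(P0) -> P1. 3 ppages; refcounts: pp0:2 pp1:2 pp2:2
Op 2: write(P1, v2, 134). refcount(pp2)=2>1 -> COPY to pp3. 4 ppages; refcounts: pp0:2 pp1:2 pp2:1 pp3:1
Op 3: read(P0, v2) -> 35. No state change.
Op 4: fork(P0) -> P2. 4 ppages; refcounts: pp0:3 pp1:3 pp2:2 pp3:1
Op 5: fork(P2) -> P3. 4 ppages; refcounts: pp0:4 pp1:4 pp2:3 pp3:1
Op 6: read(P0, v1) -> 20. No state change.
Op 7: write(P3, v0, 120). refcount(pp0)=4>1 -> COPY to pp4. 5 ppages; refcounts: pp0:3 pp1:4 pp2:3 pp3:1 pp4:1
P0: v2 -> pp2 = 35
P1: v2 -> pp3 = 134
P2: v2 -> pp2 = 35
P3: v2 -> pp2 = 35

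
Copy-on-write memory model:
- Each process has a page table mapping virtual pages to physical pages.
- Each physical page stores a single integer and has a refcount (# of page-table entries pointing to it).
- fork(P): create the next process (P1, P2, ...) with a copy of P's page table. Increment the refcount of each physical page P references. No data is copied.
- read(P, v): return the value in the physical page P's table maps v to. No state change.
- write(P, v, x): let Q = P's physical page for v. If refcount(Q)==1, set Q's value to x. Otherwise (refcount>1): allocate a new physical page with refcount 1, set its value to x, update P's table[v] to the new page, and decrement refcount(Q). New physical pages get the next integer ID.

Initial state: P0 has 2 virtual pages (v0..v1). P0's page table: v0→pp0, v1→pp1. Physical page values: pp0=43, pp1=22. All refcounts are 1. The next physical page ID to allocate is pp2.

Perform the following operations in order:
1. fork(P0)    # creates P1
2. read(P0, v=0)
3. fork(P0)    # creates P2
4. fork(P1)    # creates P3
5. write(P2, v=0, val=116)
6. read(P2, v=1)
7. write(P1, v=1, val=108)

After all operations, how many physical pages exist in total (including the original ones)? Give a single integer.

Answer: 4

Derivation:
Op 1: fork(P0) -> P1. 2 ppages; refcounts: pp0:2 pp1:2
Op 2: read(P0, v0) -> 43. No state change.
Op 3: fork(P0) -> P2. 2 ppages; refcounts: pp0:3 pp1:3
Op 4: fork(P1) -> P3. 2 ppages; refcounts: pp0:4 pp1:4
Op 5: write(P2, v0, 116). refcount(pp0)=4>1 -> COPY to pp2. 3 ppages; refcounts: pp0:3 pp1:4 pp2:1
Op 6: read(P2, v1) -> 22. No state change.
Op 7: write(P1, v1, 108). refcount(pp1)=4>1 -> COPY to pp3. 4 ppages; refcounts: pp0:3 pp1:3 pp2:1 pp3:1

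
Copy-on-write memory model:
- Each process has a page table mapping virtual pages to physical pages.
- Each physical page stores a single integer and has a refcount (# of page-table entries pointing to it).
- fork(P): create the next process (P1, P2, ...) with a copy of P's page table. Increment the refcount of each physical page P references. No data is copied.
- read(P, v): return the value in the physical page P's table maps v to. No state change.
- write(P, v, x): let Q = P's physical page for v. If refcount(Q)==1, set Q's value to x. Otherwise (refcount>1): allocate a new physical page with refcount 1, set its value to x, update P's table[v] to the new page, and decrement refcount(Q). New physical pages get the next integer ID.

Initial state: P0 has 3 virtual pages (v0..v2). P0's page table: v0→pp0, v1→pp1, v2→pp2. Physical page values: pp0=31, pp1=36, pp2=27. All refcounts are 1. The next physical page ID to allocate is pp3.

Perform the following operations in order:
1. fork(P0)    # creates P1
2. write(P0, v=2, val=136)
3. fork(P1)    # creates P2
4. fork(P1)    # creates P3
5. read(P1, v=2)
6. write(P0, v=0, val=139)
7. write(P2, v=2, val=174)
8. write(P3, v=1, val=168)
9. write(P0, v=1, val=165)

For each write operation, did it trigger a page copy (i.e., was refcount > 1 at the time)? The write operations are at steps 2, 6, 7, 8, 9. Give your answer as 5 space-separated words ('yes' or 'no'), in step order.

Op 1: fork(P0) -> P1. 3 ppages; refcounts: pp0:2 pp1:2 pp2:2
Op 2: write(P0, v2, 136). refcount(pp2)=2>1 -> COPY to pp3. 4 ppages; refcounts: pp0:2 pp1:2 pp2:1 pp3:1
Op 3: fork(P1) -> P2. 4 ppages; refcounts: pp0:3 pp1:3 pp2:2 pp3:1
Op 4: fork(P1) -> P3. 4 ppages; refcounts: pp0:4 pp1:4 pp2:3 pp3:1
Op 5: read(P1, v2) -> 27. No state change.
Op 6: write(P0, v0, 139). refcount(pp0)=4>1 -> COPY to pp4. 5 ppages; refcounts: pp0:3 pp1:4 pp2:3 pp3:1 pp4:1
Op 7: write(P2, v2, 174). refcount(pp2)=3>1 -> COPY to pp5. 6 ppages; refcounts: pp0:3 pp1:4 pp2:2 pp3:1 pp4:1 pp5:1
Op 8: write(P3, v1, 168). refcount(pp1)=4>1 -> COPY to pp6. 7 ppages; refcounts: pp0:3 pp1:3 pp2:2 pp3:1 pp4:1 pp5:1 pp6:1
Op 9: write(P0, v1, 165). refcount(pp1)=3>1 -> COPY to pp7. 8 ppages; refcounts: pp0:3 pp1:2 pp2:2 pp3:1 pp4:1 pp5:1 pp6:1 pp7:1

yes yes yes yes yes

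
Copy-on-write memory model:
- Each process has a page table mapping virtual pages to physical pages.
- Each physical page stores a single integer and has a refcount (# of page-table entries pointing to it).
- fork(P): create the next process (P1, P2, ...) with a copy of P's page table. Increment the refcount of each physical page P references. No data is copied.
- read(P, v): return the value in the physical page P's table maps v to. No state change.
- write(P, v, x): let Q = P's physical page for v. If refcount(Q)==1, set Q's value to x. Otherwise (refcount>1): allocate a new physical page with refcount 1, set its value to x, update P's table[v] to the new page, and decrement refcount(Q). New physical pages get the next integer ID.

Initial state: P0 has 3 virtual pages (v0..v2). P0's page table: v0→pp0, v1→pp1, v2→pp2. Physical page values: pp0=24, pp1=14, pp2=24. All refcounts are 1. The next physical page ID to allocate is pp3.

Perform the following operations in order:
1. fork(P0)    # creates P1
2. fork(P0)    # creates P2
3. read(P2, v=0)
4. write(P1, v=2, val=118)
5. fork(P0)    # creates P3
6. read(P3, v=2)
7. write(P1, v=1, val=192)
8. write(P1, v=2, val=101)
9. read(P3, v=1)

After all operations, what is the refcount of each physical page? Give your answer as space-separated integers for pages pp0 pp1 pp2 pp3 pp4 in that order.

Op 1: fork(P0) -> P1. 3 ppages; refcounts: pp0:2 pp1:2 pp2:2
Op 2: fork(P0) -> P2. 3 ppages; refcounts: pp0:3 pp1:3 pp2:3
Op 3: read(P2, v0) -> 24. No state change.
Op 4: write(P1, v2, 118). refcount(pp2)=3>1 -> COPY to pp3. 4 ppages; refcounts: pp0:3 pp1:3 pp2:2 pp3:1
Op 5: fork(P0) -> P3. 4 ppages; refcounts: pp0:4 pp1:4 pp2:3 pp3:1
Op 6: read(P3, v2) -> 24. No state change.
Op 7: write(P1, v1, 192). refcount(pp1)=4>1 -> COPY to pp4. 5 ppages; refcounts: pp0:4 pp1:3 pp2:3 pp3:1 pp4:1
Op 8: write(P1, v2, 101). refcount(pp3)=1 -> write in place. 5 ppages; refcounts: pp0:4 pp1:3 pp2:3 pp3:1 pp4:1
Op 9: read(P3, v1) -> 14. No state change.

Answer: 4 3 3 1 1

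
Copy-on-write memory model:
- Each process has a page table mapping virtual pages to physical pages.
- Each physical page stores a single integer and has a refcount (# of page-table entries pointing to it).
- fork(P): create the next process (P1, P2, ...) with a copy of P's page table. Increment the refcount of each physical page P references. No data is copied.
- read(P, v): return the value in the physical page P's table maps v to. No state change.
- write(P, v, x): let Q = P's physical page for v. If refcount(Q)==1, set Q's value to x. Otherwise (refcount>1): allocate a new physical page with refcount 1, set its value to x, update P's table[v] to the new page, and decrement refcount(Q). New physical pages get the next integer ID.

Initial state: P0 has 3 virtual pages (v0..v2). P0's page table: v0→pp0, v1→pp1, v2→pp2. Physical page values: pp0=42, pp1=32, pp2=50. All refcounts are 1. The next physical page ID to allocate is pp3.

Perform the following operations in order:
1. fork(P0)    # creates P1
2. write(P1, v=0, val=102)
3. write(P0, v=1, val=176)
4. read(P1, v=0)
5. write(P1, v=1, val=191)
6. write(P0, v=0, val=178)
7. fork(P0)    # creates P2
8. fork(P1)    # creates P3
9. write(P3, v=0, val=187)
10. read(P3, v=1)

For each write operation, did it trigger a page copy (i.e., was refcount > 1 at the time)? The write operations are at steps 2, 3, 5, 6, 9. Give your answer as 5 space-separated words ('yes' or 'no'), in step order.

Op 1: fork(P0) -> P1. 3 ppages; refcounts: pp0:2 pp1:2 pp2:2
Op 2: write(P1, v0, 102). refcount(pp0)=2>1 -> COPY to pp3. 4 ppages; refcounts: pp0:1 pp1:2 pp2:2 pp3:1
Op 3: write(P0, v1, 176). refcount(pp1)=2>1 -> COPY to pp4. 5 ppages; refcounts: pp0:1 pp1:1 pp2:2 pp3:1 pp4:1
Op 4: read(P1, v0) -> 102. No state change.
Op 5: write(P1, v1, 191). refcount(pp1)=1 -> write in place. 5 ppages; refcounts: pp0:1 pp1:1 pp2:2 pp3:1 pp4:1
Op 6: write(P0, v0, 178). refcount(pp0)=1 -> write in place. 5 ppages; refcounts: pp0:1 pp1:1 pp2:2 pp3:1 pp4:1
Op 7: fork(P0) -> P2. 5 ppages; refcounts: pp0:2 pp1:1 pp2:3 pp3:1 pp4:2
Op 8: fork(P1) -> P3. 5 ppages; refcounts: pp0:2 pp1:2 pp2:4 pp3:2 pp4:2
Op 9: write(P3, v0, 187). refcount(pp3)=2>1 -> COPY to pp5. 6 ppages; refcounts: pp0:2 pp1:2 pp2:4 pp3:1 pp4:2 pp5:1
Op 10: read(P3, v1) -> 191. No state change.

yes yes no no yes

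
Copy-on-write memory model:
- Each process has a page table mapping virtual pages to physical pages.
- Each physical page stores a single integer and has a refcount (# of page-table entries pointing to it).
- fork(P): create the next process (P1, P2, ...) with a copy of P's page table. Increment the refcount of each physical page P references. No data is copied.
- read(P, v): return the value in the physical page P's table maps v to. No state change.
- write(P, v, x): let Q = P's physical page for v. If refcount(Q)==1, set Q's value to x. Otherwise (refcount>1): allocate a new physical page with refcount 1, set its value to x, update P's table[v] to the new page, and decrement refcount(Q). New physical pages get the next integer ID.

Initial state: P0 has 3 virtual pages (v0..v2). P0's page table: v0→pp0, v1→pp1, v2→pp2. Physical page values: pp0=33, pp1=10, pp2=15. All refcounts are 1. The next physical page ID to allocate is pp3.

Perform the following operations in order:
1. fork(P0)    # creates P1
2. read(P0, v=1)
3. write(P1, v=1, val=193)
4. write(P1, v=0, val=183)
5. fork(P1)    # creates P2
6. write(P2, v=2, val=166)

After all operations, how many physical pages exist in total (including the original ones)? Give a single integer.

Op 1: fork(P0) -> P1. 3 ppages; refcounts: pp0:2 pp1:2 pp2:2
Op 2: read(P0, v1) -> 10. No state change.
Op 3: write(P1, v1, 193). refcount(pp1)=2>1 -> COPY to pp3. 4 ppages; refcounts: pp0:2 pp1:1 pp2:2 pp3:1
Op 4: write(P1, v0, 183). refcount(pp0)=2>1 -> COPY to pp4. 5 ppages; refcounts: pp0:1 pp1:1 pp2:2 pp3:1 pp4:1
Op 5: fork(P1) -> P2. 5 ppages; refcounts: pp0:1 pp1:1 pp2:3 pp3:2 pp4:2
Op 6: write(P2, v2, 166). refcount(pp2)=3>1 -> COPY to pp5. 6 ppages; refcounts: pp0:1 pp1:1 pp2:2 pp3:2 pp4:2 pp5:1

Answer: 6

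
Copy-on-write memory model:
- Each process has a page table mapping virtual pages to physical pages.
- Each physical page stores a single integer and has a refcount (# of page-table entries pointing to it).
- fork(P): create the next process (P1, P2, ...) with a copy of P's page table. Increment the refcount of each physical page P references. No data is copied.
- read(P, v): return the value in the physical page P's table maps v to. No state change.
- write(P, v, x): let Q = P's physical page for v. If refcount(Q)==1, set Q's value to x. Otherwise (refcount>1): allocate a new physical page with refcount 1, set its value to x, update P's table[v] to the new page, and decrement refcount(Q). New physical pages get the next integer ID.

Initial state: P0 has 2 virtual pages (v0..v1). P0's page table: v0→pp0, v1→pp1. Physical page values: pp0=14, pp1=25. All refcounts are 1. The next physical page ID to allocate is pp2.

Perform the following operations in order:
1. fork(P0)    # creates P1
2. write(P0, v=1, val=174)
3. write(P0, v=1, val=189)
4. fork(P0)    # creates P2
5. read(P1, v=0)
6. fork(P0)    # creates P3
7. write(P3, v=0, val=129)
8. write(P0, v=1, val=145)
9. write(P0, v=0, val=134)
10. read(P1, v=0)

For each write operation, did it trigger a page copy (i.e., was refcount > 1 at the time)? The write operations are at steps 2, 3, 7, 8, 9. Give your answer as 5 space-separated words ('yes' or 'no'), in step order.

Op 1: fork(P0) -> P1. 2 ppages; refcounts: pp0:2 pp1:2
Op 2: write(P0, v1, 174). refcount(pp1)=2>1 -> COPY to pp2. 3 ppages; refcounts: pp0:2 pp1:1 pp2:1
Op 3: write(P0, v1, 189). refcount(pp2)=1 -> write in place. 3 ppages; refcounts: pp0:2 pp1:1 pp2:1
Op 4: fork(P0) -> P2. 3 ppages; refcounts: pp0:3 pp1:1 pp2:2
Op 5: read(P1, v0) -> 14. No state change.
Op 6: fork(P0) -> P3. 3 ppages; refcounts: pp0:4 pp1:1 pp2:3
Op 7: write(P3, v0, 129). refcount(pp0)=4>1 -> COPY to pp3. 4 ppages; refcounts: pp0:3 pp1:1 pp2:3 pp3:1
Op 8: write(P0, v1, 145). refcount(pp2)=3>1 -> COPY to pp4. 5 ppages; refcounts: pp0:3 pp1:1 pp2:2 pp3:1 pp4:1
Op 9: write(P0, v0, 134). refcount(pp0)=3>1 -> COPY to pp5. 6 ppages; refcounts: pp0:2 pp1:1 pp2:2 pp3:1 pp4:1 pp5:1
Op 10: read(P1, v0) -> 14. No state change.

yes no yes yes yes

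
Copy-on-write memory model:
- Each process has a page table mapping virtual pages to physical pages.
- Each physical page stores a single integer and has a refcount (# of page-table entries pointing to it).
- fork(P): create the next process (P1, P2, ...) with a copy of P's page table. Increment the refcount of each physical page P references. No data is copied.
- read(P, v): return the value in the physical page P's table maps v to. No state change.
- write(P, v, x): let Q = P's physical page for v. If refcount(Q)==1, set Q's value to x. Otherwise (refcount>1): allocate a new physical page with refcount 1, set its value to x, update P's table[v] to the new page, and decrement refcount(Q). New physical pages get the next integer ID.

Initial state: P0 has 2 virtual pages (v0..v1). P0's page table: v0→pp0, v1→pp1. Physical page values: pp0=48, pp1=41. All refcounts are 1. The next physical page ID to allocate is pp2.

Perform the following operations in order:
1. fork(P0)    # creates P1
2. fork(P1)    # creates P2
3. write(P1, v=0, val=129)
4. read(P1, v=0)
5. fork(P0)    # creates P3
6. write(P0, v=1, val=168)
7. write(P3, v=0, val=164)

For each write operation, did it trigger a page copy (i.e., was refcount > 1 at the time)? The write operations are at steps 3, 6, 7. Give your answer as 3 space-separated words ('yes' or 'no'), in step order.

Op 1: fork(P0) -> P1. 2 ppages; refcounts: pp0:2 pp1:2
Op 2: fork(P1) -> P2. 2 ppages; refcounts: pp0:3 pp1:3
Op 3: write(P1, v0, 129). refcount(pp0)=3>1 -> COPY to pp2. 3 ppages; refcounts: pp0:2 pp1:3 pp2:1
Op 4: read(P1, v0) -> 129. No state change.
Op 5: fork(P0) -> P3. 3 ppages; refcounts: pp0:3 pp1:4 pp2:1
Op 6: write(P0, v1, 168). refcount(pp1)=4>1 -> COPY to pp3. 4 ppages; refcounts: pp0:3 pp1:3 pp2:1 pp3:1
Op 7: write(P3, v0, 164). refcount(pp0)=3>1 -> COPY to pp4. 5 ppages; refcounts: pp0:2 pp1:3 pp2:1 pp3:1 pp4:1

yes yes yes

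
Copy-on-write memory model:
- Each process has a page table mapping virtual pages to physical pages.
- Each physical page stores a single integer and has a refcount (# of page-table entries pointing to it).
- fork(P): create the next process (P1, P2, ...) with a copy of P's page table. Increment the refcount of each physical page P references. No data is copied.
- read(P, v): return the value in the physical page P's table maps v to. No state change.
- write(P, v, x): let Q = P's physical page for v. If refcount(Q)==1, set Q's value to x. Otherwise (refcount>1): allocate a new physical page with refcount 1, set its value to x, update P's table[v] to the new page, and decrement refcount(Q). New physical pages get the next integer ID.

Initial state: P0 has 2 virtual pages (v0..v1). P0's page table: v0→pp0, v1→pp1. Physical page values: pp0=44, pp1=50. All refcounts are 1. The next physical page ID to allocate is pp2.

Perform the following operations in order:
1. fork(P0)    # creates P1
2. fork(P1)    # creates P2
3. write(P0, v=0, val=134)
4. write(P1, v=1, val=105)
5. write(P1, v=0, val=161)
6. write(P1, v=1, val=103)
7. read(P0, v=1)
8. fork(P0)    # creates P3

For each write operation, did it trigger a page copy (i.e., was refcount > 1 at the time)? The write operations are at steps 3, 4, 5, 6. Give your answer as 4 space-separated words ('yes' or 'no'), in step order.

Op 1: fork(P0) -> P1. 2 ppages; refcounts: pp0:2 pp1:2
Op 2: fork(P1) -> P2. 2 ppages; refcounts: pp0:3 pp1:3
Op 3: write(P0, v0, 134). refcount(pp0)=3>1 -> COPY to pp2. 3 ppages; refcounts: pp0:2 pp1:3 pp2:1
Op 4: write(P1, v1, 105). refcount(pp1)=3>1 -> COPY to pp3. 4 ppages; refcounts: pp0:2 pp1:2 pp2:1 pp3:1
Op 5: write(P1, v0, 161). refcount(pp0)=2>1 -> COPY to pp4. 5 ppages; refcounts: pp0:1 pp1:2 pp2:1 pp3:1 pp4:1
Op 6: write(P1, v1, 103). refcount(pp3)=1 -> write in place. 5 ppages; refcounts: pp0:1 pp1:2 pp2:1 pp3:1 pp4:1
Op 7: read(P0, v1) -> 50. No state change.
Op 8: fork(P0) -> P3. 5 ppages; refcounts: pp0:1 pp1:3 pp2:2 pp3:1 pp4:1

yes yes yes no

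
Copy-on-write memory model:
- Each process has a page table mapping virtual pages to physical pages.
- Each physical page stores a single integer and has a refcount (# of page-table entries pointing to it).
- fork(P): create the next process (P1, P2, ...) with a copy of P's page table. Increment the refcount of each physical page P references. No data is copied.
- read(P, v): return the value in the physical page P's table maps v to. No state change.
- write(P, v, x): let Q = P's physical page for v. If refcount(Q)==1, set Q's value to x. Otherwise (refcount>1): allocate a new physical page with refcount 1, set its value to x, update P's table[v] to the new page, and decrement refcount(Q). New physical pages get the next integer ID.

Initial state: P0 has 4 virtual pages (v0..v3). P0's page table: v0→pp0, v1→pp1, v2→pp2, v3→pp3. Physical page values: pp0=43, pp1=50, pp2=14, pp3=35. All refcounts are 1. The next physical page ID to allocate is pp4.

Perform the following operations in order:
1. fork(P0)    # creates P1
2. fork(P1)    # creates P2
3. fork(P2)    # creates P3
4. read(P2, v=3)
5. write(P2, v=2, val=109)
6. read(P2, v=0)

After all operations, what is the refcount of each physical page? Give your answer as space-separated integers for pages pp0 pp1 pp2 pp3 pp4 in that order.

Answer: 4 4 3 4 1

Derivation:
Op 1: fork(P0) -> P1. 4 ppages; refcounts: pp0:2 pp1:2 pp2:2 pp3:2
Op 2: fork(P1) -> P2. 4 ppages; refcounts: pp0:3 pp1:3 pp2:3 pp3:3
Op 3: fork(P2) -> P3. 4 ppages; refcounts: pp0:4 pp1:4 pp2:4 pp3:4
Op 4: read(P2, v3) -> 35. No state change.
Op 5: write(P2, v2, 109). refcount(pp2)=4>1 -> COPY to pp4. 5 ppages; refcounts: pp0:4 pp1:4 pp2:3 pp3:4 pp4:1
Op 6: read(P2, v0) -> 43. No state change.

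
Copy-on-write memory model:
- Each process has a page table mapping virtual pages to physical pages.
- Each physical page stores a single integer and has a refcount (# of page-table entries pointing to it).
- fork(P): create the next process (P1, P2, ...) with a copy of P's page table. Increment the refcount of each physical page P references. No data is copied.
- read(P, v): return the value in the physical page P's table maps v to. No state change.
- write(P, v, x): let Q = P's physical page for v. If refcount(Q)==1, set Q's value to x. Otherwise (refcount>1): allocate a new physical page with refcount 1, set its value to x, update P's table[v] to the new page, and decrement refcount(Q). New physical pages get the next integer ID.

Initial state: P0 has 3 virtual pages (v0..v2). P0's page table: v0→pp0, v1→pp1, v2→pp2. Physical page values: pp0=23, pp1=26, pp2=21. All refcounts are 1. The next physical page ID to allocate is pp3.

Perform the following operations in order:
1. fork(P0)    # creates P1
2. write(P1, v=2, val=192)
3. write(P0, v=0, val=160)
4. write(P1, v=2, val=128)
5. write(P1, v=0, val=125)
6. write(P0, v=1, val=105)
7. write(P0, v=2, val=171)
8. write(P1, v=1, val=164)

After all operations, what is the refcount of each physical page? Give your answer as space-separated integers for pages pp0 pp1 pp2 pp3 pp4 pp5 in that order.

Op 1: fork(P0) -> P1. 3 ppages; refcounts: pp0:2 pp1:2 pp2:2
Op 2: write(P1, v2, 192). refcount(pp2)=2>1 -> COPY to pp3. 4 ppages; refcounts: pp0:2 pp1:2 pp2:1 pp3:1
Op 3: write(P0, v0, 160). refcount(pp0)=2>1 -> COPY to pp4. 5 ppages; refcounts: pp0:1 pp1:2 pp2:1 pp3:1 pp4:1
Op 4: write(P1, v2, 128). refcount(pp3)=1 -> write in place. 5 ppages; refcounts: pp0:1 pp1:2 pp2:1 pp3:1 pp4:1
Op 5: write(P1, v0, 125). refcount(pp0)=1 -> write in place. 5 ppages; refcounts: pp0:1 pp1:2 pp2:1 pp3:1 pp4:1
Op 6: write(P0, v1, 105). refcount(pp1)=2>1 -> COPY to pp5. 6 ppages; refcounts: pp0:1 pp1:1 pp2:1 pp3:1 pp4:1 pp5:1
Op 7: write(P0, v2, 171). refcount(pp2)=1 -> write in place. 6 ppages; refcounts: pp0:1 pp1:1 pp2:1 pp3:1 pp4:1 pp5:1
Op 8: write(P1, v1, 164). refcount(pp1)=1 -> write in place. 6 ppages; refcounts: pp0:1 pp1:1 pp2:1 pp3:1 pp4:1 pp5:1

Answer: 1 1 1 1 1 1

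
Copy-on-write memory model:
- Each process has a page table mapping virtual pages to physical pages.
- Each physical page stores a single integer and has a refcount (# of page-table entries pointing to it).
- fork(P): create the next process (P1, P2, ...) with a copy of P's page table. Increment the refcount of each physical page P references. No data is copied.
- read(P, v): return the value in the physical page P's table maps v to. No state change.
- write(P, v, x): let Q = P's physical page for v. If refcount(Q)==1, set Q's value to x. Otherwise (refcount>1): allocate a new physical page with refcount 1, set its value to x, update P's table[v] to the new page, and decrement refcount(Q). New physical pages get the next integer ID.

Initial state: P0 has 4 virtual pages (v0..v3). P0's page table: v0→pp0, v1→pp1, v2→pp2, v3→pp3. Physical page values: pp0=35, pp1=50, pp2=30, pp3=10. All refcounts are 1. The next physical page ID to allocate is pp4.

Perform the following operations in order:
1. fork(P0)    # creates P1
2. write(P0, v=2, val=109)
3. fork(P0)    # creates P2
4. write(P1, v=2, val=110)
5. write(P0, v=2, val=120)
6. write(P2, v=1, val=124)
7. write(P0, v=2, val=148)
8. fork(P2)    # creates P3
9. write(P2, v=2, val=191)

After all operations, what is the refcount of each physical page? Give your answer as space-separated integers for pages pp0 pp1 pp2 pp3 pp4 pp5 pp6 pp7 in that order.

Op 1: fork(P0) -> P1. 4 ppages; refcounts: pp0:2 pp1:2 pp2:2 pp3:2
Op 2: write(P0, v2, 109). refcount(pp2)=2>1 -> COPY to pp4. 5 ppages; refcounts: pp0:2 pp1:2 pp2:1 pp3:2 pp4:1
Op 3: fork(P0) -> P2. 5 ppages; refcounts: pp0:3 pp1:3 pp2:1 pp3:3 pp4:2
Op 4: write(P1, v2, 110). refcount(pp2)=1 -> write in place. 5 ppages; refcounts: pp0:3 pp1:3 pp2:1 pp3:3 pp4:2
Op 5: write(P0, v2, 120). refcount(pp4)=2>1 -> COPY to pp5. 6 ppages; refcounts: pp0:3 pp1:3 pp2:1 pp3:3 pp4:1 pp5:1
Op 6: write(P2, v1, 124). refcount(pp1)=3>1 -> COPY to pp6. 7 ppages; refcounts: pp0:3 pp1:2 pp2:1 pp3:3 pp4:1 pp5:1 pp6:1
Op 7: write(P0, v2, 148). refcount(pp5)=1 -> write in place. 7 ppages; refcounts: pp0:3 pp1:2 pp2:1 pp3:3 pp4:1 pp5:1 pp6:1
Op 8: fork(P2) -> P3. 7 ppages; refcounts: pp0:4 pp1:2 pp2:1 pp3:4 pp4:2 pp5:1 pp6:2
Op 9: write(P2, v2, 191). refcount(pp4)=2>1 -> COPY to pp7. 8 ppages; refcounts: pp0:4 pp1:2 pp2:1 pp3:4 pp4:1 pp5:1 pp6:2 pp7:1

Answer: 4 2 1 4 1 1 2 1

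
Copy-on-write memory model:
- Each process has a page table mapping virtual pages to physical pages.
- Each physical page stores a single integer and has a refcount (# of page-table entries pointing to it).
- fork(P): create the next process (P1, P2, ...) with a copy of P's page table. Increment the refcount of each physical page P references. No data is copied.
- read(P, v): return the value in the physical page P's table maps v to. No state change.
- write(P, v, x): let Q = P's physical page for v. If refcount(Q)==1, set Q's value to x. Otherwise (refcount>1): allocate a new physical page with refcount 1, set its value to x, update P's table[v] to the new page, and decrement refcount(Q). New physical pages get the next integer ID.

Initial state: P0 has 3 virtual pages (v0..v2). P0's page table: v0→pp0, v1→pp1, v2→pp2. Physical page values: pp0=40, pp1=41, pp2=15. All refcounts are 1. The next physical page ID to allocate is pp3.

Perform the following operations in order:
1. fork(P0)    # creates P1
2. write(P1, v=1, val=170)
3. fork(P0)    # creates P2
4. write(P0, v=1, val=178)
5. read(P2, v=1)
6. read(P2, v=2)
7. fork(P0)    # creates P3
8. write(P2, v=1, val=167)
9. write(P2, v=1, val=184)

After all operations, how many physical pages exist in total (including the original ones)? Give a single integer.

Answer: 5

Derivation:
Op 1: fork(P0) -> P1. 3 ppages; refcounts: pp0:2 pp1:2 pp2:2
Op 2: write(P1, v1, 170). refcount(pp1)=2>1 -> COPY to pp3. 4 ppages; refcounts: pp0:2 pp1:1 pp2:2 pp3:1
Op 3: fork(P0) -> P2. 4 ppages; refcounts: pp0:3 pp1:2 pp2:3 pp3:1
Op 4: write(P0, v1, 178). refcount(pp1)=2>1 -> COPY to pp4. 5 ppages; refcounts: pp0:3 pp1:1 pp2:3 pp3:1 pp4:1
Op 5: read(P2, v1) -> 41. No state change.
Op 6: read(P2, v2) -> 15. No state change.
Op 7: fork(P0) -> P3. 5 ppages; refcounts: pp0:4 pp1:1 pp2:4 pp3:1 pp4:2
Op 8: write(P2, v1, 167). refcount(pp1)=1 -> write in place. 5 ppages; refcounts: pp0:4 pp1:1 pp2:4 pp3:1 pp4:2
Op 9: write(P2, v1, 184). refcount(pp1)=1 -> write in place. 5 ppages; refcounts: pp0:4 pp1:1 pp2:4 pp3:1 pp4:2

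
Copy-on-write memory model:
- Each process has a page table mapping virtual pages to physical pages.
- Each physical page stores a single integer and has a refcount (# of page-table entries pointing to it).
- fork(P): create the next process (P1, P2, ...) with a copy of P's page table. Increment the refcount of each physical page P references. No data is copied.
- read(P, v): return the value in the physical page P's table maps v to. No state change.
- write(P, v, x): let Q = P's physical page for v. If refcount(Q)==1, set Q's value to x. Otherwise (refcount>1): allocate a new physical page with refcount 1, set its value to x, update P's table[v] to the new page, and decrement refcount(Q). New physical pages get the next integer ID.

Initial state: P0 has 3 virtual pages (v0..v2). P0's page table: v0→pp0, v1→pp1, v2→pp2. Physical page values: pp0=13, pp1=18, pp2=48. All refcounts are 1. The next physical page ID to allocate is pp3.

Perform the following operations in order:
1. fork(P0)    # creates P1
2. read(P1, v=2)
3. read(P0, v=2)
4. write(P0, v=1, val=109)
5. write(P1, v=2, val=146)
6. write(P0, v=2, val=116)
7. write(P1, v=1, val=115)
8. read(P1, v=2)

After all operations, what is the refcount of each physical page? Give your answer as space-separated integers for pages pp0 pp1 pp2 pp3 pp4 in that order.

Answer: 2 1 1 1 1

Derivation:
Op 1: fork(P0) -> P1. 3 ppages; refcounts: pp0:2 pp1:2 pp2:2
Op 2: read(P1, v2) -> 48. No state change.
Op 3: read(P0, v2) -> 48. No state change.
Op 4: write(P0, v1, 109). refcount(pp1)=2>1 -> COPY to pp3. 4 ppages; refcounts: pp0:2 pp1:1 pp2:2 pp3:1
Op 5: write(P1, v2, 146). refcount(pp2)=2>1 -> COPY to pp4. 5 ppages; refcounts: pp0:2 pp1:1 pp2:1 pp3:1 pp4:1
Op 6: write(P0, v2, 116). refcount(pp2)=1 -> write in place. 5 ppages; refcounts: pp0:2 pp1:1 pp2:1 pp3:1 pp4:1
Op 7: write(P1, v1, 115). refcount(pp1)=1 -> write in place. 5 ppages; refcounts: pp0:2 pp1:1 pp2:1 pp3:1 pp4:1
Op 8: read(P1, v2) -> 146. No state change.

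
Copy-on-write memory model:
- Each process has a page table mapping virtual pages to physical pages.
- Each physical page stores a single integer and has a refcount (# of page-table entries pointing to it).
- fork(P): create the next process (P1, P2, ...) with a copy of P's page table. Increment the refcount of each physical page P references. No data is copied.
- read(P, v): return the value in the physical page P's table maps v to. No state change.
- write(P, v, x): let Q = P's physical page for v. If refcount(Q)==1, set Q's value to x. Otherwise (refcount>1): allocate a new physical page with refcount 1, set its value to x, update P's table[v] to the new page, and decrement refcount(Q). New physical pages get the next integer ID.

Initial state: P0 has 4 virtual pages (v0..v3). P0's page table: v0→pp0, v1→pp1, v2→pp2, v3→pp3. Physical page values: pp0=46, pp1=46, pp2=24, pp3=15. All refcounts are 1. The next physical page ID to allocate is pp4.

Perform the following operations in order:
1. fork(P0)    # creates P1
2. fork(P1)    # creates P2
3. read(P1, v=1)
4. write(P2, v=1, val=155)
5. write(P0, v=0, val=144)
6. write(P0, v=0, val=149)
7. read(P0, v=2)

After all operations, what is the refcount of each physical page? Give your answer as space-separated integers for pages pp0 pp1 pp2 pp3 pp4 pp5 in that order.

Answer: 2 2 3 3 1 1

Derivation:
Op 1: fork(P0) -> P1. 4 ppages; refcounts: pp0:2 pp1:2 pp2:2 pp3:2
Op 2: fork(P1) -> P2. 4 ppages; refcounts: pp0:3 pp1:3 pp2:3 pp3:3
Op 3: read(P1, v1) -> 46. No state change.
Op 4: write(P2, v1, 155). refcount(pp1)=3>1 -> COPY to pp4. 5 ppages; refcounts: pp0:3 pp1:2 pp2:3 pp3:3 pp4:1
Op 5: write(P0, v0, 144). refcount(pp0)=3>1 -> COPY to pp5. 6 ppages; refcounts: pp0:2 pp1:2 pp2:3 pp3:3 pp4:1 pp5:1
Op 6: write(P0, v0, 149). refcount(pp5)=1 -> write in place. 6 ppages; refcounts: pp0:2 pp1:2 pp2:3 pp3:3 pp4:1 pp5:1
Op 7: read(P0, v2) -> 24. No state change.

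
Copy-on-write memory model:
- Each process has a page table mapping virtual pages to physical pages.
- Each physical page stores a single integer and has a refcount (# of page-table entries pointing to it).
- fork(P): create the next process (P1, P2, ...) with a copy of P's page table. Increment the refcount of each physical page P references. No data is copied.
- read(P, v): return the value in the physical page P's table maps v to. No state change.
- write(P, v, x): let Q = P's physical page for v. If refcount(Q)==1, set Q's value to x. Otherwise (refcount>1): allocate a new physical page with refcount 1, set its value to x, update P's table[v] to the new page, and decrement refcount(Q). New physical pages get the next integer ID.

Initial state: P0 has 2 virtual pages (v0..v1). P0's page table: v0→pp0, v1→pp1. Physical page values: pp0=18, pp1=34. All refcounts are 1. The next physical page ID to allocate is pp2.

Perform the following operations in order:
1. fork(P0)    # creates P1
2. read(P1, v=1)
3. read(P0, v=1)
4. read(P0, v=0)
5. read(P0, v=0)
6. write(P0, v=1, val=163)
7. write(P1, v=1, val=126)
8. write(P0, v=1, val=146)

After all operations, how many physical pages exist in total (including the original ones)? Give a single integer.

Answer: 3

Derivation:
Op 1: fork(P0) -> P1. 2 ppages; refcounts: pp0:2 pp1:2
Op 2: read(P1, v1) -> 34. No state change.
Op 3: read(P0, v1) -> 34. No state change.
Op 4: read(P0, v0) -> 18. No state change.
Op 5: read(P0, v0) -> 18. No state change.
Op 6: write(P0, v1, 163). refcount(pp1)=2>1 -> COPY to pp2. 3 ppages; refcounts: pp0:2 pp1:1 pp2:1
Op 7: write(P1, v1, 126). refcount(pp1)=1 -> write in place. 3 ppages; refcounts: pp0:2 pp1:1 pp2:1
Op 8: write(P0, v1, 146). refcount(pp2)=1 -> write in place. 3 ppages; refcounts: pp0:2 pp1:1 pp2:1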